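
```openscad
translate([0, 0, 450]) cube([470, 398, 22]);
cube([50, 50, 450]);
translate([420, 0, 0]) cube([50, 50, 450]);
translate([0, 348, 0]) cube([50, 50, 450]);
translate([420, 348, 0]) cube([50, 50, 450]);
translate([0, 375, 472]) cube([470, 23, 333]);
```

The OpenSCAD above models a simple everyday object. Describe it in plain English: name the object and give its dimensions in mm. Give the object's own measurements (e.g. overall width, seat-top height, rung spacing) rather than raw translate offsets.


A chair. The seat is a 470×398×22 mm slab with its top at z = 472 mm, on four 50×50 mm corner legs (flush with the seat edges, standing on z = 0). A flat backrest 23 mm thick, 333 mm tall, spans the full seat width and rises from the seat top along its +y edge, rear face flush with the rear of the seat.


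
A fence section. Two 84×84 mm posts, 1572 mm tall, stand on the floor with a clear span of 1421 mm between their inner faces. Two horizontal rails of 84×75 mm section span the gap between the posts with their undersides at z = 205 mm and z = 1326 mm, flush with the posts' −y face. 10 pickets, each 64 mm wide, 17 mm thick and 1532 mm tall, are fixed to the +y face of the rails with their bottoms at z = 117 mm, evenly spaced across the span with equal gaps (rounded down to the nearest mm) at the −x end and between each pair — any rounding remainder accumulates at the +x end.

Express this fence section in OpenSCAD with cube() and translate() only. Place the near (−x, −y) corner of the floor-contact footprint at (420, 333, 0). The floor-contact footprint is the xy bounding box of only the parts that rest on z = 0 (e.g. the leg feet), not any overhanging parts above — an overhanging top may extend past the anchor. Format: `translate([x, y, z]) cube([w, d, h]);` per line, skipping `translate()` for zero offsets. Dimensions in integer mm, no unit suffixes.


translate([420, 333, 0]) cube([84, 84, 1572]);
translate([1925, 333, 0]) cube([84, 84, 1572]);
translate([504, 333, 205]) cube([1421, 84, 75]);
translate([504, 333, 1326]) cube([1421, 84, 75]);
translate([575, 417, 117]) cube([64, 17, 1532]);
translate([710, 417, 117]) cube([64, 17, 1532]);
translate([845, 417, 117]) cube([64, 17, 1532]);
translate([980, 417, 117]) cube([64, 17, 1532]);
translate([1115, 417, 117]) cube([64, 17, 1532]);
translate([1250, 417, 117]) cube([64, 17, 1532]);
translate([1385, 417, 117]) cube([64, 17, 1532]);
translate([1520, 417, 117]) cube([64, 17, 1532]);
translate([1655, 417, 117]) cube([64, 17, 1532]);
translate([1790, 417, 117]) cube([64, 17, 1532]);


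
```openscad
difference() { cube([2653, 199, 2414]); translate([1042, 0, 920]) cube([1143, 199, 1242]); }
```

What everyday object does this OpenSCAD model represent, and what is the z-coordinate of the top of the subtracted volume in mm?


A wall with a window opening. The window head height is 2162 mm.

A wall with a rectangular opening subtracted — a window. Sill at z = 920, opening 1242 mm tall, so the head is at 920 + 1242 = 2162 mm.


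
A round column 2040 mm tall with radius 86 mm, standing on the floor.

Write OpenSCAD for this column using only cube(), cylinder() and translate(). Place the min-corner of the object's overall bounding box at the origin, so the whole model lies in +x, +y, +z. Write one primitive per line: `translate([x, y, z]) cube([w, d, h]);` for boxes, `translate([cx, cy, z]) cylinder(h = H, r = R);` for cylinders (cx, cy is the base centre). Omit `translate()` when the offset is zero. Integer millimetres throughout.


translate([86, 86, 0]) cylinder(h = 2040, r = 86);


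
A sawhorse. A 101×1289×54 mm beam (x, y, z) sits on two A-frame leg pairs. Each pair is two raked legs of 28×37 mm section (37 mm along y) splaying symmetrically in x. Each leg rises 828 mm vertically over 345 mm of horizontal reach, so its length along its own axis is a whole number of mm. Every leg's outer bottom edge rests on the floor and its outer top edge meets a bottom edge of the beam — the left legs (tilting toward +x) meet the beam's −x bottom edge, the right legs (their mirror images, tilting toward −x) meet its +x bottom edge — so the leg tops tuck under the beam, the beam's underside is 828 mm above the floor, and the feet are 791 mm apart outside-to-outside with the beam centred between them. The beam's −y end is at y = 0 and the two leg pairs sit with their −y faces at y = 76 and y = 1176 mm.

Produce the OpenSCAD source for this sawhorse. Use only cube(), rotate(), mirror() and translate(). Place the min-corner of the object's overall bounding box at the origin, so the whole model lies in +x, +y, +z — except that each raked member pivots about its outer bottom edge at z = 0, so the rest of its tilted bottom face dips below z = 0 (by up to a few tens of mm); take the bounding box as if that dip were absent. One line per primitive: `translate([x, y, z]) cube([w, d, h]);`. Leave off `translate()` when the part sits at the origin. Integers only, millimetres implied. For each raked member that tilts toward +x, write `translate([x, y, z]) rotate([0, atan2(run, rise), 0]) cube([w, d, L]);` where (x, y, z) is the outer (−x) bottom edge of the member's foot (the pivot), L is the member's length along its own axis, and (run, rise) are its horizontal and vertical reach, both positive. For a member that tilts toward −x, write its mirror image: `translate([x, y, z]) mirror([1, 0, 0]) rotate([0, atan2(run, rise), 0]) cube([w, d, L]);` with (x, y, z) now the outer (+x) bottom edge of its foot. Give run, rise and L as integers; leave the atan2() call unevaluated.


// leg length = √(345² + 828²) = 897
// right-leg outer foot x = 2·345 + 101 = 791
// beam min-corner = (345, 0, 828)
translate([345, 0, 828]) cube([101, 1289, 54]);
translate([0, 76, 0]) rotate([0, atan2(345, 828), 0]) cube([28, 37, 897]);
translate([791, 76, 0]) mirror([1, 0, 0]) rotate([0, atan2(345, 828), 0]) cube([28, 37, 897]);
translate([0, 1176, 0]) rotate([0, atan2(345, 828), 0]) cube([28, 37, 897]);
translate([791, 1176, 0]) mirror([1, 0, 0]) rotate([0, atan2(345, 828), 0]) cube([28, 37, 897]);


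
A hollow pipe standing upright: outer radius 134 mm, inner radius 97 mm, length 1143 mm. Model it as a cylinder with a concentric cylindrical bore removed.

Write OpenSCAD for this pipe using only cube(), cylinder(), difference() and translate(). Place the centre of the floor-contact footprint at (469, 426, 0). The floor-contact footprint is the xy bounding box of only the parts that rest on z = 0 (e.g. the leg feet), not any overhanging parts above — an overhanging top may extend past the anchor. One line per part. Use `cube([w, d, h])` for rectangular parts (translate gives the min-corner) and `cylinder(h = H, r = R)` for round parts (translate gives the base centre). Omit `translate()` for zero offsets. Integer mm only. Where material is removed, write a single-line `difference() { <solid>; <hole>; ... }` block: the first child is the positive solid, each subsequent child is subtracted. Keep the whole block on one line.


difference() { translate([469, 426, 0]) cylinder(h = 1143, r = 134); translate([469, 426, 0]) cylinder(h = 1143, r = 97); }


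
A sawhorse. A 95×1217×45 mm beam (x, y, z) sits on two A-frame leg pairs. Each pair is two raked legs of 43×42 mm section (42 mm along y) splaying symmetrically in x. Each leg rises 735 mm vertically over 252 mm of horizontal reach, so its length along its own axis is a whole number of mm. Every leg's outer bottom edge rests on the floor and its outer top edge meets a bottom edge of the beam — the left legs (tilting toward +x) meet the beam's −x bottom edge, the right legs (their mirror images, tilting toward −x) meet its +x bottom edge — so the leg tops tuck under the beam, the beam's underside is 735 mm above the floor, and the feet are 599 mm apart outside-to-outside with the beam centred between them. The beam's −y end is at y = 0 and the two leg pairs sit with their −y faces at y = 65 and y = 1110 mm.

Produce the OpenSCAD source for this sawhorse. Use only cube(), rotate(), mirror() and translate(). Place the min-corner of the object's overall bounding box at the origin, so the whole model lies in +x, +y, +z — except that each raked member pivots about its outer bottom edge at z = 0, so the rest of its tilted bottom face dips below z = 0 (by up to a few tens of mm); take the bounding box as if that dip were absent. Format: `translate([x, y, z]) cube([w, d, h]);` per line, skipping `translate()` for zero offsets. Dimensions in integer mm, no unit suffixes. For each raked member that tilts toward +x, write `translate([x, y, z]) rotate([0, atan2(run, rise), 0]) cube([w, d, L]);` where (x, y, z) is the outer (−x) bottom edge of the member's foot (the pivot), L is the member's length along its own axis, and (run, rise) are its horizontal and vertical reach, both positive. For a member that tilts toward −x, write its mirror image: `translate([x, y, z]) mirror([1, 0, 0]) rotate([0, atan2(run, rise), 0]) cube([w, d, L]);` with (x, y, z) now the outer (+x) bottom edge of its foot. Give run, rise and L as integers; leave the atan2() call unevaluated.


translate([252, 0, 735]) cube([95, 1217, 45]);
translate([0, 65, 0]) rotate([0, atan2(252, 735), 0]) cube([43, 42, 777]);
translate([599, 65, 0]) mirror([1, 0, 0]) rotate([0, atan2(252, 735), 0]) cube([43, 42, 777]);
translate([0, 1110, 0]) rotate([0, atan2(252, 735), 0]) cube([43, 42, 777]);
translate([599, 1110, 0]) mirror([1, 0, 0]) rotate([0, atan2(252, 735), 0]) cube([43, 42, 777]);


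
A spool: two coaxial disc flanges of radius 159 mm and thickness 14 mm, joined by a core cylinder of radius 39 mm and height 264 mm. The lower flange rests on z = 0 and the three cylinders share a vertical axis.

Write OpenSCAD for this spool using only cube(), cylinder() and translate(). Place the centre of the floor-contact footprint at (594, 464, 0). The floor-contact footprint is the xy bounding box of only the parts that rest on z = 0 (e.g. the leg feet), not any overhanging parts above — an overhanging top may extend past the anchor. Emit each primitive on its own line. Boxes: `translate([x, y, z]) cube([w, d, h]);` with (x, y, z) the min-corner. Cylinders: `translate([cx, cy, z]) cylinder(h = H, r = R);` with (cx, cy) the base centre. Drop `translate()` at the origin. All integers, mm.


translate([594, 464, 0]) cylinder(h = 14, r = 159);
translate([594, 464, 14]) cylinder(h = 264, r = 39);
translate([594, 464, 278]) cylinder(h = 14, r = 159);


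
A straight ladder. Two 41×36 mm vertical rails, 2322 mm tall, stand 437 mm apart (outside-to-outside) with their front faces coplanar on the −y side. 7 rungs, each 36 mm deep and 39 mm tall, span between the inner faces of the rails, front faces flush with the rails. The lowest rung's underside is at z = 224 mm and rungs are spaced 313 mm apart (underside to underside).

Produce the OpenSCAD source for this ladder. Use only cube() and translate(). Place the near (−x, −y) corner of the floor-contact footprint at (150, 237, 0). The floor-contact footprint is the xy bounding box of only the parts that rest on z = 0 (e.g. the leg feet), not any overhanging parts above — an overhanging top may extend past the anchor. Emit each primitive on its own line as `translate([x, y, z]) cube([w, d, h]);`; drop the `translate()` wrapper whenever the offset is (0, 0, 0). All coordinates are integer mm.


// rung span = 437 - 2*41 = 355
// rung[k] z = 224 + k*313
translate([150, 237, 0]) cube([41, 36, 2322]);
translate([546, 237, 0]) cube([41, 36, 2322]);
translate([191, 237, 224]) cube([355, 36, 39]);
translate([191, 237, 537]) cube([355, 36, 39]);
translate([191, 237, 850]) cube([355, 36, 39]);
translate([191, 237, 1163]) cube([355, 36, 39]);
translate([191, 237, 1476]) cube([355, 36, 39]);
translate([191, 237, 1789]) cube([355, 36, 39]);
translate([191, 237, 2102]) cube([355, 36, 39]);


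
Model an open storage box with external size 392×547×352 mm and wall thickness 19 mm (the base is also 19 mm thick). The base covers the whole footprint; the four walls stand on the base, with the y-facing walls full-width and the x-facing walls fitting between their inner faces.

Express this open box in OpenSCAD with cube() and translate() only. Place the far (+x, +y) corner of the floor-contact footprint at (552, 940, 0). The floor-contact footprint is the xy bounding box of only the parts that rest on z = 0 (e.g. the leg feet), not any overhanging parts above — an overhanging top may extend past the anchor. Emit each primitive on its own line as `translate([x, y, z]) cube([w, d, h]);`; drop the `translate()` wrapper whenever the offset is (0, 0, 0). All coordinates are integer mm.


translate([160, 393, 0]) cube([392, 547, 19]);
translate([160, 393, 19]) cube([392, 19, 333]);
translate([160, 921, 19]) cube([392, 19, 333]);
translate([160, 412, 19]) cube([19, 509, 333]);
translate([533, 412, 19]) cube([19, 509, 333]);


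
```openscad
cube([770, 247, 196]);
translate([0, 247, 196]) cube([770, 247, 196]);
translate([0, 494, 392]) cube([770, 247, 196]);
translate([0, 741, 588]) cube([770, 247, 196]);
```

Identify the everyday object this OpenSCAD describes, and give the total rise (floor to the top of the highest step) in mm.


A staircase. The total rise is 784 mm.

4 identical blocks, each offset up and back from the previous — a staircase. Each step is 196 mm tall and there are 4 of them, so the total rise is 4 × 196 = 784 mm.


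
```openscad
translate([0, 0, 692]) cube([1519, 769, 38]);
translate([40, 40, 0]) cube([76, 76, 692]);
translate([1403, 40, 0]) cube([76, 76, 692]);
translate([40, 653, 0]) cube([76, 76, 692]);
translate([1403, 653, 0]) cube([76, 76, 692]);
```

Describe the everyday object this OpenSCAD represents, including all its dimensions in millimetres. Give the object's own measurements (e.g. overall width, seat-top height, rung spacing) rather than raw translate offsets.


A rectangular dining table. The top is 1519×769×38 mm with its upper surface at z = 730 mm. It stands on four 76×76 mm square legs, each inset 40 mm from the nearest pair of top edges, running from the floor to the underside of the top.


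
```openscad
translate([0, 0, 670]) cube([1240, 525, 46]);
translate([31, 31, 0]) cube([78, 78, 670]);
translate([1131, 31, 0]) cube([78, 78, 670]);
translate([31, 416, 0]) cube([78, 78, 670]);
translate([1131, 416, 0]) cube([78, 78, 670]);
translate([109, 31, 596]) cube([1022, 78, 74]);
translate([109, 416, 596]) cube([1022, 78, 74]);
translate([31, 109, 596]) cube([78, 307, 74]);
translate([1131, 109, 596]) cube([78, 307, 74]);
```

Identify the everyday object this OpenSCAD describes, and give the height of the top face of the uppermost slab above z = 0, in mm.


A table. The table height is 716 mm.

A 1240×525×46 slab sits at z = 670 on four 78 mm square posts — a table. The top surface is at 670 + 46 = 716 mm.


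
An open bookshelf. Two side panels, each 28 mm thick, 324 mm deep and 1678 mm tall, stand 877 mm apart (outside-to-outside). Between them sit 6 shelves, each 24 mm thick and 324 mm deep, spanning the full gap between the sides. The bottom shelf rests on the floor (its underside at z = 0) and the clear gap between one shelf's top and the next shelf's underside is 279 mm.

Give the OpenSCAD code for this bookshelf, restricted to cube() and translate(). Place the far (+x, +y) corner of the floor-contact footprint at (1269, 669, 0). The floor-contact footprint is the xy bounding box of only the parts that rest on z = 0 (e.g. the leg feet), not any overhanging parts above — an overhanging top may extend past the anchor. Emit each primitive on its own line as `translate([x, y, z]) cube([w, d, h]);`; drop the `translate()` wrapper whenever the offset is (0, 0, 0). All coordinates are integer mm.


translate([392, 345, 0]) cube([28, 324, 1678]);
translate([1241, 345, 0]) cube([28, 324, 1678]);
translate([420, 345, 0]) cube([821, 324, 24]);
translate([420, 345, 303]) cube([821, 324, 24]);
translate([420, 345, 606]) cube([821, 324, 24]);
translate([420, 345, 909]) cube([821, 324, 24]);
translate([420, 345, 1212]) cube([821, 324, 24]);
translate([420, 345, 1515]) cube([821, 324, 24]);


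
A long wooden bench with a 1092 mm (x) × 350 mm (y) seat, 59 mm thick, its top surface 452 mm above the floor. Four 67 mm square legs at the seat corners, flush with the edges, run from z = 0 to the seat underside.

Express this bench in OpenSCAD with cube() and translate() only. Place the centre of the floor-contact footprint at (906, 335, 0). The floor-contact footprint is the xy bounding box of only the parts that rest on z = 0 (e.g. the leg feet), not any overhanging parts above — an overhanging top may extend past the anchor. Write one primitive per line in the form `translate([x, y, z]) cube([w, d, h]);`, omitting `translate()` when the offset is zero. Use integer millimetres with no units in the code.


translate([360, 160, 393]) cube([1092, 350, 59]);
translate([360, 160, 0]) cube([67, 67, 393]);
translate([360, 443, 0]) cube([67, 67, 393]);
translate([1385, 160, 0]) cube([67, 67, 393]);
translate([1385, 443, 0]) cube([67, 67, 393]);


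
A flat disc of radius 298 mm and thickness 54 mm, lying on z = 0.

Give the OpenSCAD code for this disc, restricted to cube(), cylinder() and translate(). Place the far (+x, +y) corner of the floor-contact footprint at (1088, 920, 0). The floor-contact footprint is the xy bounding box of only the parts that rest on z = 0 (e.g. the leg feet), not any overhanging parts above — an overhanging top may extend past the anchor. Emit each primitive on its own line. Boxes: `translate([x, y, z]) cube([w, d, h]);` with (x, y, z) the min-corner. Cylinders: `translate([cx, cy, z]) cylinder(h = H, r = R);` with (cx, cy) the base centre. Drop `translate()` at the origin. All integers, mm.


translate([790, 622, 0]) cylinder(h = 54, r = 298);


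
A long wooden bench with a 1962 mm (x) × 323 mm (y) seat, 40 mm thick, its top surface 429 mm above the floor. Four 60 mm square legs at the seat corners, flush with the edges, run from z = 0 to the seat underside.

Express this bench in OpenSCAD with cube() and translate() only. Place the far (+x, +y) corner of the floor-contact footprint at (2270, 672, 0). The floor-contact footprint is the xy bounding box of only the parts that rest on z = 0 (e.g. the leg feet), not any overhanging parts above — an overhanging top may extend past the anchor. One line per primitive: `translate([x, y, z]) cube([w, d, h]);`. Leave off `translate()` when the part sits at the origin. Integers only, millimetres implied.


translate([308, 349, 389]) cube([1962, 323, 40]);
translate([308, 349, 0]) cube([60, 60, 389]);
translate([308, 612, 0]) cube([60, 60, 389]);
translate([2210, 349, 0]) cube([60, 60, 389]);
translate([2210, 612, 0]) cube([60, 60, 389]);


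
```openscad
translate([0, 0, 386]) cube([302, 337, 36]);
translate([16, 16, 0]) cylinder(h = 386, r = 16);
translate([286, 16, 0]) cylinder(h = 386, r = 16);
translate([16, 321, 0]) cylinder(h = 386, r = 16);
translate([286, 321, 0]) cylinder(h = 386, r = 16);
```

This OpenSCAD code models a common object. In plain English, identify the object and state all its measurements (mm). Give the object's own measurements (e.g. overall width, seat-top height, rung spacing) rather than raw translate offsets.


A simple wooden stool: a rectangular seat 302 mm (x) by 337 mm (y), 36 mm thick, top face at z = 422 mm, on four round legs, each 32 mm in diameter. The legs rest on z = 0, each leg's axis is inset half a diameter from the nearest pair of seat edges (so the leg's bounding box is flush with the corner).


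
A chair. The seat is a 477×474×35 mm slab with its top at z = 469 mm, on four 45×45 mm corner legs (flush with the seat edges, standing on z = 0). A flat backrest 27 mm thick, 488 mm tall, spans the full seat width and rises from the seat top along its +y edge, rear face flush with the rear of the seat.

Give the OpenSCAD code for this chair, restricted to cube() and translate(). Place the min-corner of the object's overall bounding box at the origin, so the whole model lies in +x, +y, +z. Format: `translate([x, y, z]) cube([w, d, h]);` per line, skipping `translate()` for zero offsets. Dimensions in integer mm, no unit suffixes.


translate([0, 0, 434]) cube([477, 474, 35]);
cube([45, 45, 434]);
translate([432, 0, 0]) cube([45, 45, 434]);
translate([0, 429, 0]) cube([45, 45, 434]);
translate([432, 429, 0]) cube([45, 45, 434]);
translate([0, 447, 469]) cube([477, 27, 488]);


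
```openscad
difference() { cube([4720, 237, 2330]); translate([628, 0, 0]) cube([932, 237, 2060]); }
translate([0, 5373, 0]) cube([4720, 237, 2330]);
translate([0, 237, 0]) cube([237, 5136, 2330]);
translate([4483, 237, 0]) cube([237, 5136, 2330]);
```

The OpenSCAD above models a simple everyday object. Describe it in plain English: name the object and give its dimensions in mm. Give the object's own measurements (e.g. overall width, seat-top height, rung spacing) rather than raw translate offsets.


A single room: four walls, each 2330 mm tall and 237 mm thick, enclosing an outside footprint 4720×5610 mm (x × y), no floor or roof. The front and back walls (−y and +y sides) run the full x-width; the side walls fit between their inner faces. A door opening 932 mm wide and 2060 mm tall is cut through the front wall from the floor up, its −x edge 628 mm from the wall's −x end.


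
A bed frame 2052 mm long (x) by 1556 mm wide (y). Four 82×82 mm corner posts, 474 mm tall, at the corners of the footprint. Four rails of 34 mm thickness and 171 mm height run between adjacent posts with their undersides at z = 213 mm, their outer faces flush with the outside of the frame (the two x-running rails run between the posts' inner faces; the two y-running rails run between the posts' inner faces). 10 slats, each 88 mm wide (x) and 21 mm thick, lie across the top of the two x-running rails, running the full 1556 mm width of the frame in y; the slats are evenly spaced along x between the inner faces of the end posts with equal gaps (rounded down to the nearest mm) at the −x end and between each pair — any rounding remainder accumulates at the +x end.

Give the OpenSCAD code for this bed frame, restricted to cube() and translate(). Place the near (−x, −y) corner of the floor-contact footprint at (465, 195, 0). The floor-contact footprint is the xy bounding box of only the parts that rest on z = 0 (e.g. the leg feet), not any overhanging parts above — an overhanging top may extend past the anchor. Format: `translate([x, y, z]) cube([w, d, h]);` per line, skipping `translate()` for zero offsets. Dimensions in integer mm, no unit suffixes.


translate([465, 195, 0]) cube([82, 82, 474]);
translate([465, 1669, 0]) cube([82, 82, 474]);
translate([2435, 195, 0]) cube([82, 82, 474]);
translate([2435, 1669, 0]) cube([82, 82, 474]);
translate([547, 195, 213]) cube([1888, 34, 171]);
translate([547, 1717, 213]) cube([1888, 34, 171]);
translate([465, 277, 213]) cube([34, 1392, 171]);
translate([2483, 277, 213]) cube([34, 1392, 171]);
translate([638, 195, 384]) cube([88, 1556, 21]);
translate([817, 195, 384]) cube([88, 1556, 21]);
translate([996, 195, 384]) cube([88, 1556, 21]);
translate([1175, 195, 384]) cube([88, 1556, 21]);
translate([1354, 195, 384]) cube([88, 1556, 21]);
translate([1533, 195, 384]) cube([88, 1556, 21]);
translate([1712, 195, 384]) cube([88, 1556, 21]);
translate([1891, 195, 384]) cube([88, 1556, 21]);
translate([2070, 195, 384]) cube([88, 1556, 21]);
translate([2249, 195, 384]) cube([88, 1556, 21]);


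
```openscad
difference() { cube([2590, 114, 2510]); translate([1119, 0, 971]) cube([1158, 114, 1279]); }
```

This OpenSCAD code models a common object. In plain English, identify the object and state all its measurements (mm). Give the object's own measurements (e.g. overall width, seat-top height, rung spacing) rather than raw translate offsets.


A wall 2590 mm long (x), 114 mm thick (y), 2510 mm tall, with a rectangular window opening cut through it. The opening is 1158 mm wide and 1279 mm tall; its sill is at z = 971 mm and its near (−x) edge is 1119 mm from the wall's −x end. The opening passes through the full wall thickness.


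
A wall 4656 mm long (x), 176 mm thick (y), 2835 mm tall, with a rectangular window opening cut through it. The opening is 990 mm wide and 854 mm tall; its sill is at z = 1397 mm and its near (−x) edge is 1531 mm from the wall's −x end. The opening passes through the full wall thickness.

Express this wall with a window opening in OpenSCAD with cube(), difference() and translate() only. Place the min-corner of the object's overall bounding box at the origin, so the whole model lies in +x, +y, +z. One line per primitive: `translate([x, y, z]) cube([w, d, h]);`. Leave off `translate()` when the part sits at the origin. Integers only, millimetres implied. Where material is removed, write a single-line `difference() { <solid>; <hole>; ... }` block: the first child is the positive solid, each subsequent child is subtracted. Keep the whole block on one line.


difference() { cube([4656, 176, 2835]); translate([1531, 0, 1397]) cube([990, 176, 854]); }


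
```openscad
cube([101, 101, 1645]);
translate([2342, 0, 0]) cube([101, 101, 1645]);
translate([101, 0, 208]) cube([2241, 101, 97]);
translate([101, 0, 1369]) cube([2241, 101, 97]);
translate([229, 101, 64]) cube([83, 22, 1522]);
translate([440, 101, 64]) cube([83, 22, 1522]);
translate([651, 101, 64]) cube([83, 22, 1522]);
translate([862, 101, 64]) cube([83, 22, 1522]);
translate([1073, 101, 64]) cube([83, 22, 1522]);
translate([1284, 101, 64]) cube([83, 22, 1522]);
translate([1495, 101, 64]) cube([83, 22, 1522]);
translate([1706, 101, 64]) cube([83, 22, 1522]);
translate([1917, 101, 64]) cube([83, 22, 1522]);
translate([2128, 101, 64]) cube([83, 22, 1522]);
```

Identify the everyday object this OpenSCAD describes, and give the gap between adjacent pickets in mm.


A fence section. The picket gap is 128 mm.

Two posts, two rails, 10 pickets — a fence section. Span 2241 mm holds 10 pickets of 83 mm with 11 equal gaps: ⌊(2241 − 10·83) / 11⌋ = 128 mm.


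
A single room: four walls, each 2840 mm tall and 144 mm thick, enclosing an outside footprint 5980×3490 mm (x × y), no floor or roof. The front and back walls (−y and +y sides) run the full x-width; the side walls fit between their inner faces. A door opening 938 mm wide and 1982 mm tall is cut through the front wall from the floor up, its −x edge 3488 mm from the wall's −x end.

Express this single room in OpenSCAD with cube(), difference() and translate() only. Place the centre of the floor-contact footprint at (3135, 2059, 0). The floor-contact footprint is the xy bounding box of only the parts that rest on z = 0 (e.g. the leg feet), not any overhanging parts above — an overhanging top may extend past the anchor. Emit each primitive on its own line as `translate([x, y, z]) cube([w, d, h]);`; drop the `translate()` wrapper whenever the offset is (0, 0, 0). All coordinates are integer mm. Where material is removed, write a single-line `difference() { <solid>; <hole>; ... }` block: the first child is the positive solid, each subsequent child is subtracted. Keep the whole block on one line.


difference() { translate([145, 314, 0]) cube([5980, 144, 2840]); translate([3633, 314, 0]) cube([938, 144, 1982]); }
translate([145, 3660, 0]) cube([5980, 144, 2840]);
translate([145, 458, 0]) cube([144, 3202, 2840]);
translate([5981, 458, 0]) cube([144, 3202, 2840]);


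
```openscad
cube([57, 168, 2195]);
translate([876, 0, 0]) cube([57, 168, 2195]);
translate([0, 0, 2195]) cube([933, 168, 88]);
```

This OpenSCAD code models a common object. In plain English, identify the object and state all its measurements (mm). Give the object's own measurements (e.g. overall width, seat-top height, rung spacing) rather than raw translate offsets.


A door frame. The clear opening is 819 mm wide and 2195 mm high. Two 57 mm wide jambs, 168 mm deep, stand either side of the opening from the floor to the top of the opening. A 88 mm thick head sits across the top of both jambs, spanning the full outside width of the frame.


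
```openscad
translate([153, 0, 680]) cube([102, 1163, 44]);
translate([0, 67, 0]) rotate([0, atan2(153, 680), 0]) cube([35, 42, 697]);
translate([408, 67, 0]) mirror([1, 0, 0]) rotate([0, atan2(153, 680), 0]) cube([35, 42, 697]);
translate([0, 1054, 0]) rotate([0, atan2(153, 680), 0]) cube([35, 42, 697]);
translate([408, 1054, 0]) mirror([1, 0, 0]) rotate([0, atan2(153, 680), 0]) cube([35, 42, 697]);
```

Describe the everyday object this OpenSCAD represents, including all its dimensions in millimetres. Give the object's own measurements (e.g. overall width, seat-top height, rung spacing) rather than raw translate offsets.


A sawhorse. A 102×1163×44 mm beam (x, y, z) sits on two A-frame leg pairs. Each pair is two raked legs of 35×42 mm section (42 mm along y) splaying symmetrically in x. Each leg rises 680 mm vertically over 153 mm of horizontal reach and is 697 mm long along its own axis. Every leg's outer bottom edge rests on the floor and its outer top edge meets a bottom edge of the beam — the left legs (tilting toward +x) meet the beam's −x bottom edge, the right legs (their mirror images, tilting toward −x) meet its +x bottom edge — so the leg tops tuck under the beam, the beam's underside is 680 mm above the floor, and the feet are 408 mm apart outside-to-outside with the beam centred between them. The two leg pairs are set in 67 mm from either end of the beam.


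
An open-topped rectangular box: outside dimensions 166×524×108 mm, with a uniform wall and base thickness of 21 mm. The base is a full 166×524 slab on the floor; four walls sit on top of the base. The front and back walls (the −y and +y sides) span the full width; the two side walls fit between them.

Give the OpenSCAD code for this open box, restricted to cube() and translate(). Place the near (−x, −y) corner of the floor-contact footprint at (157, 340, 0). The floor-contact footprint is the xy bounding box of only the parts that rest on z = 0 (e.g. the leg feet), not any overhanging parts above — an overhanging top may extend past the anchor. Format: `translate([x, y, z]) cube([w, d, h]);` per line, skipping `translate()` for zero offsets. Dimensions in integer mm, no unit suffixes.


translate([157, 340, 0]) cube([166, 524, 21]);
translate([157, 340, 21]) cube([166, 21, 87]);
translate([157, 843, 21]) cube([166, 21, 87]);
translate([157, 361, 21]) cube([21, 482, 87]);
translate([302, 361, 21]) cube([21, 482, 87]);


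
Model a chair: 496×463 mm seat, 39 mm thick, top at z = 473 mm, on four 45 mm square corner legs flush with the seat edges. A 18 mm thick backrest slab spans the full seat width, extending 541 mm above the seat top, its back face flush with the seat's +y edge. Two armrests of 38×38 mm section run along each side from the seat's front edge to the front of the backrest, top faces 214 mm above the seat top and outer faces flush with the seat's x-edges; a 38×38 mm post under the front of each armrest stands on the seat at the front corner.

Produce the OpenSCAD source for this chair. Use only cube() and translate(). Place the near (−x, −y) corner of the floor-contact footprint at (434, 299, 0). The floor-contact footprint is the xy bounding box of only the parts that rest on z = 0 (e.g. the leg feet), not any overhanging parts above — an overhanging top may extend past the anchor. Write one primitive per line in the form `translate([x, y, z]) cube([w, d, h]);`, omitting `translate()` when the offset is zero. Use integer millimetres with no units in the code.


// leg_h = 473 - 39 = 434
// arm post h = 214 - 38 = 176
translate([434, 299, 434]) cube([496, 463, 39]);
translate([434, 299, 0]) cube([45, 45, 434]);
translate([885, 299, 0]) cube([45, 45, 434]);
translate([434, 717, 0]) cube([45, 45, 434]);
translate([885, 717, 0]) cube([45, 45, 434]);
translate([434, 744, 473]) cube([496, 18, 541]);
translate([434, 299, 649]) cube([38, 445, 38]);
translate([892, 299, 649]) cube([38, 445, 38]);
translate([434, 299, 473]) cube([38, 38, 176]);
translate([892, 299, 473]) cube([38, 38, 176]);


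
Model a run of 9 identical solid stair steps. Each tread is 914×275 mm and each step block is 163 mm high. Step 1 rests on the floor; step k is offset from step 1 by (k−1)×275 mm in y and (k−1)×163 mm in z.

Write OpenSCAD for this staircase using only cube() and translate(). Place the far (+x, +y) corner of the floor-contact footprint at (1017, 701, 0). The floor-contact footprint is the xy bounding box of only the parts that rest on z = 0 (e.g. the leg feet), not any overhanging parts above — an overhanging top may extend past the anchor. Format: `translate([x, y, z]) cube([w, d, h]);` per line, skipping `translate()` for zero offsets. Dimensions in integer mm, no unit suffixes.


translate([103, 426, 0]) cube([914, 275, 163]);
translate([103, 701, 163]) cube([914, 275, 163]);
translate([103, 976, 326]) cube([914, 275, 163]);
translate([103, 1251, 489]) cube([914, 275, 163]);
translate([103, 1526, 652]) cube([914, 275, 163]);
translate([103, 1801, 815]) cube([914, 275, 163]);
translate([103, 2076, 978]) cube([914, 275, 163]);
translate([103, 2351, 1141]) cube([914, 275, 163]);
translate([103, 2626, 1304]) cube([914, 275, 163]);


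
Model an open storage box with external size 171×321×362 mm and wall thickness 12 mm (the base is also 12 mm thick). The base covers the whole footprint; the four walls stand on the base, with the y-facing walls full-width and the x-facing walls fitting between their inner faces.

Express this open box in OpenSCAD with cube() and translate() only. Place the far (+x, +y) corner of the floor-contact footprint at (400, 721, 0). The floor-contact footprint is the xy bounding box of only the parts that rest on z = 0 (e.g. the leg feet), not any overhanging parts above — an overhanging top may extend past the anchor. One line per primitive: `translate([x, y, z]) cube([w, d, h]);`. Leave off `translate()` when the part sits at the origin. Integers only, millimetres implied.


translate([229, 400, 0]) cube([171, 321, 12]);
translate([229, 400, 12]) cube([171, 12, 350]);
translate([229, 709, 12]) cube([171, 12, 350]);
translate([229, 412, 12]) cube([12, 297, 350]);
translate([388, 412, 12]) cube([12, 297, 350]);


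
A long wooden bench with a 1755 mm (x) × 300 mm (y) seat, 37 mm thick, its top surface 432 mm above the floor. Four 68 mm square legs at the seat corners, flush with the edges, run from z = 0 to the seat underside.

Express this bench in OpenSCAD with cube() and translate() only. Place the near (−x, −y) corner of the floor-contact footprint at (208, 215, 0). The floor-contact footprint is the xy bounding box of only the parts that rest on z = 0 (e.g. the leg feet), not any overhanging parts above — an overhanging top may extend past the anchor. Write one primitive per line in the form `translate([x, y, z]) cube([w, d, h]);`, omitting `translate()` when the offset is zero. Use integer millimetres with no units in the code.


// leg_h = 432 − 37 = 395
translate([208, 215, 395]) cube([1755, 300, 37]);
translate([208, 215, 0]) cube([68, 68, 395]);
translate([208, 447, 0]) cube([68, 68, 395]);
translate([1895, 215, 0]) cube([68, 68, 395]);
translate([1895, 447, 0]) cube([68, 68, 395]);


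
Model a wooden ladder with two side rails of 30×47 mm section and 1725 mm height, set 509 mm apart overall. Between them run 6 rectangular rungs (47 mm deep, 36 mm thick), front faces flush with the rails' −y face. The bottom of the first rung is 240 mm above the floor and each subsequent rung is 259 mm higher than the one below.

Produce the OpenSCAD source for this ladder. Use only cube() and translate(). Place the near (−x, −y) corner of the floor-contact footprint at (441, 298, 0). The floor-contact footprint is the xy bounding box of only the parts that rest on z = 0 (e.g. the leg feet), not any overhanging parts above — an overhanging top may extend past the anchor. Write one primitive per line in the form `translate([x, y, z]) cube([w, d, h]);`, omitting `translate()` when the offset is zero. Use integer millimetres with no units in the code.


translate([441, 298, 0]) cube([30, 47, 1725]);
translate([920, 298, 0]) cube([30, 47, 1725]);
translate([471, 298, 240]) cube([449, 47, 36]);
translate([471, 298, 499]) cube([449, 47, 36]);
translate([471, 298, 758]) cube([449, 47, 36]);
translate([471, 298, 1017]) cube([449, 47, 36]);
translate([471, 298, 1276]) cube([449, 47, 36]);
translate([471, 298, 1535]) cube([449, 47, 36]);


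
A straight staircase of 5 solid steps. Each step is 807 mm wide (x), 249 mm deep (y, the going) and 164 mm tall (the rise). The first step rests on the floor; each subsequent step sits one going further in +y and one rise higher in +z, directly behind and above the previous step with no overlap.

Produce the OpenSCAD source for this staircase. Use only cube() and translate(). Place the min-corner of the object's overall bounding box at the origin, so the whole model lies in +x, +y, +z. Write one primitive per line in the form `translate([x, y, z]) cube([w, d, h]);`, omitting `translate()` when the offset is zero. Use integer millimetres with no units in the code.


cube([807, 249, 164]);
translate([0, 249, 164]) cube([807, 249, 164]);
translate([0, 498, 328]) cube([807, 249, 164]);
translate([0, 747, 492]) cube([807, 249, 164]);
translate([0, 996, 656]) cube([807, 249, 164]);


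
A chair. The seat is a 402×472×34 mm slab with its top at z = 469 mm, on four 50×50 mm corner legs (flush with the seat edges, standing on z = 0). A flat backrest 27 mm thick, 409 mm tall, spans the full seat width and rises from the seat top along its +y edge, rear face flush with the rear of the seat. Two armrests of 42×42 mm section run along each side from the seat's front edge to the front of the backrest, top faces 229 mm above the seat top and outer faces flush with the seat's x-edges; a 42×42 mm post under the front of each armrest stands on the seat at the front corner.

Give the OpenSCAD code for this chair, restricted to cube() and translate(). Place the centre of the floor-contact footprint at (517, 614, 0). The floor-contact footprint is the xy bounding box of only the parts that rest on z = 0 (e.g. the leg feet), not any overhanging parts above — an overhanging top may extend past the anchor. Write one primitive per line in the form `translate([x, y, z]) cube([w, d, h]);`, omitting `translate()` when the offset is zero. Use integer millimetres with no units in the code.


translate([316, 378, 435]) cube([402, 472, 34]);
translate([316, 378, 0]) cube([50, 50, 435]);
translate([668, 378, 0]) cube([50, 50, 435]);
translate([316, 800, 0]) cube([50, 50, 435]);
translate([668, 800, 0]) cube([50, 50, 435]);
translate([316, 823, 469]) cube([402, 27, 409]);
translate([316, 378, 656]) cube([42, 445, 42]);
translate([676, 378, 656]) cube([42, 445, 42]);
translate([316, 378, 469]) cube([42, 42, 187]);
translate([676, 378, 469]) cube([42, 42, 187]);


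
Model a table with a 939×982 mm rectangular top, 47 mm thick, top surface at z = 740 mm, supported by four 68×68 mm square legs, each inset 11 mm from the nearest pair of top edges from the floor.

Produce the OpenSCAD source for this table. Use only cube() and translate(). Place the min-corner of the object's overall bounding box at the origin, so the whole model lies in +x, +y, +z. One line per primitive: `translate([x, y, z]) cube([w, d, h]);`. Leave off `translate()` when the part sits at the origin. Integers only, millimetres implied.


translate([0, 0, 693]) cube([939, 982, 47]);
translate([11, 11, 0]) cube([68, 68, 693]);
translate([860, 11, 0]) cube([68, 68, 693]);
translate([11, 903, 0]) cube([68, 68, 693]);
translate([860, 903, 0]) cube([68, 68, 693]);


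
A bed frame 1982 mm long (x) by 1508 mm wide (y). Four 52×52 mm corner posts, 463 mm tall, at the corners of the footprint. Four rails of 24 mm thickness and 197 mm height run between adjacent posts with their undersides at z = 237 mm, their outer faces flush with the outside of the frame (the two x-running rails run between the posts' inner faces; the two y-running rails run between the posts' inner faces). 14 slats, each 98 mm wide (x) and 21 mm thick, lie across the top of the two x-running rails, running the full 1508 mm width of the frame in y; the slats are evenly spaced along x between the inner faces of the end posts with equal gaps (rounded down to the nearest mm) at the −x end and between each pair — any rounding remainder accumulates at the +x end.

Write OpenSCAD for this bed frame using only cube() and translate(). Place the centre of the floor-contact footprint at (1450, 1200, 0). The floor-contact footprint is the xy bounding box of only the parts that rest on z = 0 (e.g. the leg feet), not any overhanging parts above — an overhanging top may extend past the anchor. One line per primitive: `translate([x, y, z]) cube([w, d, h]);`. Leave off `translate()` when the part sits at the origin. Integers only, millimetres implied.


// slat z = rail_z + rail_h = 237 + 197 = 434
// slat gap = ⌊(1878 − 14·98) / 15⌋ = 33
translate([459, 446, 0]) cube([52, 52, 463]);
translate([459, 1902, 0]) cube([52, 52, 463]);
translate([2389, 446, 0]) cube([52, 52, 463]);
translate([2389, 1902, 0]) cube([52, 52, 463]);
translate([511, 446, 237]) cube([1878, 24, 197]);
translate([511, 1930, 237]) cube([1878, 24, 197]);
translate([459, 498, 237]) cube([24, 1404, 197]);
translate([2417, 498, 237]) cube([24, 1404, 197]);
translate([544, 446, 434]) cube([98, 1508, 21]);
translate([675, 446, 434]) cube([98, 1508, 21]);
translate([806, 446, 434]) cube([98, 1508, 21]);
translate([937, 446, 434]) cube([98, 1508, 21]);
translate([1068, 446, 434]) cube([98, 1508, 21]);
translate([1199, 446, 434]) cube([98, 1508, 21]);
translate([1330, 446, 434]) cube([98, 1508, 21]);
translate([1461, 446, 434]) cube([98, 1508, 21]);
translate([1592, 446, 434]) cube([98, 1508, 21]);
translate([1723, 446, 434]) cube([98, 1508, 21]);
translate([1854, 446, 434]) cube([98, 1508, 21]);
translate([1985, 446, 434]) cube([98, 1508, 21]);
translate([2116, 446, 434]) cube([98, 1508, 21]);
translate([2247, 446, 434]) cube([98, 1508, 21]);
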